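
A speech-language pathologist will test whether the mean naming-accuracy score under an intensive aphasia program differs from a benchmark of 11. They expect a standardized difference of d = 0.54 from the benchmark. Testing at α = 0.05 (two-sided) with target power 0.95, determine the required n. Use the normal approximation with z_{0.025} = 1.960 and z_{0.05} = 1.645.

n = 45

For a one-sample test: n = ((z_{α/2} + z_β) / d)².
z_{α/2} + z_β = 1.960 + 1.645 = 3.605.
n = (3.605 / 0.54)² = 6.676² = 44.57.
Round up.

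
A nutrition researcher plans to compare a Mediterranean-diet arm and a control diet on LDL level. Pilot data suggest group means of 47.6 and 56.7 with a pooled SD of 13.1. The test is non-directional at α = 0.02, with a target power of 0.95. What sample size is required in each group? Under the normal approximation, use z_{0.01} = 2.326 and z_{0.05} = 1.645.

n = 66 per group

Cohen's d = |M₁ − M₂| / SD_pooled = |47.6 − 56.7| / 13.1 = 9.1 / 13.1 = 0.695.
For two independent groups with equal n: n = 2·((z_{α/2} + z_β) / d)².
z_{α/2} + z_β = 2.326 + 1.645 = 3.971.
n = 2 × (3.971 / 0.695)² = 2 × 5.714² = 2 × 32.65 = 65.3.
Round up to the next whole participant.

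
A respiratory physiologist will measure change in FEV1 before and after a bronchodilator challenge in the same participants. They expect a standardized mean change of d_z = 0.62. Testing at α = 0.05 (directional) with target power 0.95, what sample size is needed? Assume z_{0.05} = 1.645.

For a paired (one-sample on differences) test: n = ((z_{α} + z_β) / d)².
z_{α} + z_β = 1.645 + 1.645 = 3.290.
n = (3.290 / 0.62)² = 5.306² = 28.16.
Round up.

n = 29 pairs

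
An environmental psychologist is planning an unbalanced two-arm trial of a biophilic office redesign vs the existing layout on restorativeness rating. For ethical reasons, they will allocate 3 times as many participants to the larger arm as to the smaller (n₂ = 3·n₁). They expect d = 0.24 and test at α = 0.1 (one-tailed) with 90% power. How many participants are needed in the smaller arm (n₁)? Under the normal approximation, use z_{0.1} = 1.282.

n₁ = 153

With allocation ratio k = n₂/n₁ = 3, Var(x̄₁−x̄₂) = σ²(1/n₁ + 1/(k·n₁)) = σ²·(k+1)/(k·n₁).
So n₁ = (1 + 1/k)·((z_{α} + z_β)/d)² = 1.333 × (2.564/0.24)².
n₁ = 1.333 × 114.13 = 152.2.
Round up: n₁ = 153, giving n₂ = 3 × 153 = 459.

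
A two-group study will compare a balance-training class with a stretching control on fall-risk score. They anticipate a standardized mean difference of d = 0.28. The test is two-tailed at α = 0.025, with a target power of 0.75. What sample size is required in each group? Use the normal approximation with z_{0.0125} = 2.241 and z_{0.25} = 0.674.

For two independent groups with equal n: n = 2·((z_{α/2} + z_β) / d)².
z_{α/2} + z_β = 2.241 + 0.674 = 2.915.
n = 2 × (2.915 / 0.28)² = 2 × 10.411² = 2 × 108.38 = 216.8.
Round up to the next whole participant.

n = 217 per group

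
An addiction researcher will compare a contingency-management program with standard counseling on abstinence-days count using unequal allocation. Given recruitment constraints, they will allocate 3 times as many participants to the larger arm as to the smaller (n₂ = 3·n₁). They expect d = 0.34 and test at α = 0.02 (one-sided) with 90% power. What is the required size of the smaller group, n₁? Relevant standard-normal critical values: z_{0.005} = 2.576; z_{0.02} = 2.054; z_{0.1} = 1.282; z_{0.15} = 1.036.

With allocation ratio k = n₂/n₁ = 3, Var(x̄₁−x̄₂) = σ²(1/n₁ + 1/(k·n₁)) = σ²·(k+1)/(k·n₁).
So n₁ = (1 + 1/k)·((z_{α} + z_β)/d)² = 1.333 × (3.336/0.34)².
n₁ = 1.333 × 96.27 = 128.4.
Round up: n₁ = 129, giving n₂ = 3 × 129 = 387.

n₁ = 129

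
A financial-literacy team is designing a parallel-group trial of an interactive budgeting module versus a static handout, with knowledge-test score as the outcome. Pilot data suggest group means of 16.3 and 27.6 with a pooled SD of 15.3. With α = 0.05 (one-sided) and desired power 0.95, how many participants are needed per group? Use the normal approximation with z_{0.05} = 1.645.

Cohen's d = |M₁ − M₂| / SD_pooled = |16.3 − 27.6| / 15.3 = 11.3 / 15.3 = 0.739.
For two independent groups with equal n: n = 2·((z_{α} + z_β) / d)².
z_{α} + z_β = 1.645 + 1.645 = 3.290.
n = 2 × (3.290 / 0.739)² = 2 × 4.452² = 2 × 19.82 = 39.6.
Round up to the next whole participant.

n = 40 per group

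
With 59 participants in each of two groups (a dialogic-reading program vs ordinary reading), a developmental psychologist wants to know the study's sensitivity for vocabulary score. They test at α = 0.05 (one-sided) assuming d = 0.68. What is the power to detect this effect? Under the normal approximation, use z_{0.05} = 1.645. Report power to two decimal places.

power ≈ 0.98

For two equal groups, power = Φ(d·√(n/2) − z_{α}).
d·√(n/2) = 0.68 × √(59/2) = 0.68 × 5.431 = 3.693.
z_β = 3.693 − 1.645 = 2.048.
Power = Φ(2.048) = 0.980.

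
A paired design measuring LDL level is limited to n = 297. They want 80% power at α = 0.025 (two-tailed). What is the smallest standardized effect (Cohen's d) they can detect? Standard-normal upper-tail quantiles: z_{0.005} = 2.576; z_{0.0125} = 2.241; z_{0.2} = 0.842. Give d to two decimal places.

d_min ≈ 0.18

For a single sample (or paired design) of n = 297: d_min = (z_{α/2} + z_β)/√n.
z-sum = 2.241 + 0.842 = 3.083.
d_min = 3.083 / √297 = 3.083 / 17.234 = 0.179.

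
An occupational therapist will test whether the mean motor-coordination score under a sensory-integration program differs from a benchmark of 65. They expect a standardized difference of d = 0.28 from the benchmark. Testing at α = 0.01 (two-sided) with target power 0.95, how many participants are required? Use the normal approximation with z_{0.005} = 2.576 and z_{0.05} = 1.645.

n = 228

For a one-sample test: n = ((z_{α/2} + z_β) / d)².
z_{α/2} + z_β = 2.576 + 1.645 = 4.221.
n = (4.221 / 0.28)² = 15.075² = 227.26.
Round up.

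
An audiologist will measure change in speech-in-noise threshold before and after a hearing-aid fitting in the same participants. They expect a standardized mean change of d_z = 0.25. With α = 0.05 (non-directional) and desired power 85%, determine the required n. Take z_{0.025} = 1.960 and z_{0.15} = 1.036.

For a paired (one-sample on differences) test: n = ((z_{α/2} + z_β) / d)².
z_{α/2} + z_β = 1.960 + 1.036 = 2.996.
n = (2.996 / 0.25)² = 11.984² = 143.62.
Round up.

n = 144 pairs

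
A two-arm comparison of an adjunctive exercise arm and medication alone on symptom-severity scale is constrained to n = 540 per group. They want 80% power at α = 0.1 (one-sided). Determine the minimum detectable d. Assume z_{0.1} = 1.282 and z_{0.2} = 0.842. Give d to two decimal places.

For two independent groups of n = 540 each: d_min = (z_{α} + z_β)·√(2/n).
z-sum = 1.282 + 0.842 = 2.124.
d_min = 2.124 × √(2/540) = 2.124 × 0.0609 = 0.129.

d_min ≈ 0.13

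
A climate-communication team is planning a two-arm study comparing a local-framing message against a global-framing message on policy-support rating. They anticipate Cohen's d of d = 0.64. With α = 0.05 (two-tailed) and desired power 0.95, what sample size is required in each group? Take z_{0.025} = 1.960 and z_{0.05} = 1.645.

n = 64 per group

For two independent groups with equal n: n = 2·((z_{α/2} + z_β) / d)².
z_{α/2} + z_β = 1.960 + 1.645 = 3.605.
n = 2 × (3.605 / 0.64)² = 2 × 5.633² = 2 × 31.73 = 63.5.
Round up to the next whole participant.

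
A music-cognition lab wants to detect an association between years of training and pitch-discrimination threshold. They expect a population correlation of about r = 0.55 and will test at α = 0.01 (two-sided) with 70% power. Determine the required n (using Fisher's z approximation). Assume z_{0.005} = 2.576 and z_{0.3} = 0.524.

n = 29

Fisher's z: C = ½·ln((1+r)/(1−r)) = ½·ln(3.4444) = 0.6184.
n = ((z_{α/2} + z_β)/C)² + 3.
(2.576 + 0.524) / 0.6184 = 3.100 / 0.6184 = 5.013.
n = 5.013² + 3 = 25.13 + 3 = 28.1.
Round up.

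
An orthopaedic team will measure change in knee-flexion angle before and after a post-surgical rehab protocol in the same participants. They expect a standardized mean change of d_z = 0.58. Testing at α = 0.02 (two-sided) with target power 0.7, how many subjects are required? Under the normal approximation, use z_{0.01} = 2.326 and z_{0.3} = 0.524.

n = 25 pairs

For a paired (one-sample on differences) test: n = ((z_{α/2} + z_β) / d)².
z_{α/2} + z_β = 2.326 + 0.524 = 2.850.
n = (2.850 / 0.58)² = 4.914² = 24.15.
Round up.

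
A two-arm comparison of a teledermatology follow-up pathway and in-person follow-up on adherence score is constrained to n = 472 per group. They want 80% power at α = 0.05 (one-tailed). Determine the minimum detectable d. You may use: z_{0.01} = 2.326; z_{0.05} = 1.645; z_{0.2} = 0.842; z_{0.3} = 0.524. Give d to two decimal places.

For two independent groups of n = 472 each: d_min = (z_{α} + z_β)·√(2/n).
z-sum = 1.645 + 0.842 = 2.487.
d_min = 2.487 × √(2/472) = 2.487 × 0.0651 = 0.162.

d_min ≈ 0.16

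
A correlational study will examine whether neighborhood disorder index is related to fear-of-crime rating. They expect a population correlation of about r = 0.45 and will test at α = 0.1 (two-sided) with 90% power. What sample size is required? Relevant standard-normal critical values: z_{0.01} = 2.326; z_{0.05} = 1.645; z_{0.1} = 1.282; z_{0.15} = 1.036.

n = 40

Fisher's z: C = ½·ln((1+r)/(1−r)) = ½·ln(2.6364) = 0.4847.
n = ((z_{α/2} + z_β)/C)² + 3.
(1.645 + 1.282) / 0.4847 = 2.927 / 0.4847 = 6.039.
n = 6.039² + 3 = 36.47 + 3 = 39.5.
Round up.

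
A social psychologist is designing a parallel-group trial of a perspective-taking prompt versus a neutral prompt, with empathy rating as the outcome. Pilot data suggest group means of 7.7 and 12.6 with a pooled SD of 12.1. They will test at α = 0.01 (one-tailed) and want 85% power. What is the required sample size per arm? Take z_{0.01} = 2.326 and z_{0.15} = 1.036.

n = 138 per group

Cohen's d = |M₁ − M₂| / SD_pooled = |7.7 − 12.6| / 12.1 = 4.9 / 12.1 = 0.405.
For two independent groups with equal n: n = 2·((z_{α} + z_β) / d)².
z_{α} + z_β = 2.326 + 1.036 = 3.362.
n = 2 × (3.362 / 0.405)² = 2 × 8.301² = 2 × 68.91 = 137.8.
Round up to the next whole participant.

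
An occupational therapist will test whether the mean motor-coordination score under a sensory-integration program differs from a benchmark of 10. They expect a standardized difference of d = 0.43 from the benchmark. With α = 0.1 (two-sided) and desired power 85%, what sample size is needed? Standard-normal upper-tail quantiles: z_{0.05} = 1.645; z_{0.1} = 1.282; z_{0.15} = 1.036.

n = 39

For a one-sample test: n = ((z_{α/2} + z_β) / d)².
z_{α/2} + z_β = 1.645 + 1.036 = 2.681.
n = (2.681 / 0.43)² = 6.235² = 38.87.
Round up.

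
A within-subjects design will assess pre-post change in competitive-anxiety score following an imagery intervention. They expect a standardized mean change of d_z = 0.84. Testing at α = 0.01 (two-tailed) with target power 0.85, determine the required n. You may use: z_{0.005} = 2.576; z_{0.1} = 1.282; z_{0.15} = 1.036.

For a paired (one-sample on differences) test: n = ((z_{α/2} + z_β) / d)².
z_{α/2} + z_β = 2.576 + 1.036 = 3.612.
n = (3.612 / 0.84)² = 4.300² = 18.49.
Round up.

n = 19 pairs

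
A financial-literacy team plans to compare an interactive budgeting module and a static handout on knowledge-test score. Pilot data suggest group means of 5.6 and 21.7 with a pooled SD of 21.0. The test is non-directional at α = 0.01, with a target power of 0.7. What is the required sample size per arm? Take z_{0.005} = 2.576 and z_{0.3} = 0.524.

n = 33 per group

Cohen's d = |M₁ − M₂| / SD_pooled = |5.6 − 21.7| / 21.0 = 16.1 / 21.0 = 0.767.
For two independent groups with equal n: n = 2·((z_{α/2} + z_β) / d)².
z_{α/2} + z_β = 2.576 + 0.524 = 3.100.
n = 2 × (3.100 / 0.767)² = 2 × 4.042² = 2 × 16.34 = 32.7.
Round up to the next whole participant.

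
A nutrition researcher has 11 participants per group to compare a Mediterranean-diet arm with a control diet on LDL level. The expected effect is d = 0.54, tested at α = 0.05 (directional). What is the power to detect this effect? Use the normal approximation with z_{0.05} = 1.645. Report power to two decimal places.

For two equal groups, power = Φ(d·√(n/2) − z_{α}).
d·√(n/2) = 0.54 × √(11/2) = 0.54 × 2.345 = 1.266.
z_β = 1.266 − 1.645 = -0.379.
Power = Φ(-0.379) = 0.352.

power ≈ 0.35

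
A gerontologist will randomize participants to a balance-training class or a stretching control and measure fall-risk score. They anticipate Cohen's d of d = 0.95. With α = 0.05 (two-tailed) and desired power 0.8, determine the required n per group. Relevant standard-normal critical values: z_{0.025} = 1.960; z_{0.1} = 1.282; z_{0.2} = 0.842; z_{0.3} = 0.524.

For two independent groups with equal n: n = 2·((z_{α/2} + z_β) / d)².
z_{α/2} + z_β = 1.960 + 0.842 = 2.802.
n = 2 × (2.802 / 0.95)² = 2 × 2.949² = 2 × 8.70 = 17.4.
Round up to the next whole participant.

n = 18 per group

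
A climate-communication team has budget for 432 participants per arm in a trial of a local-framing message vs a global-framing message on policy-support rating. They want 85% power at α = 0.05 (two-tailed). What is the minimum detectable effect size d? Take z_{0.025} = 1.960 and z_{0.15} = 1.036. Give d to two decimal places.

d_min ≈ 0.20

For two independent groups of n = 432 each: d_min = (z_{α/2} + z_β)·√(2/n).
z-sum = 1.960 + 1.036 = 2.996.
d_min = 2.996 × √(2/432) = 2.996 × 0.0680 = 0.204.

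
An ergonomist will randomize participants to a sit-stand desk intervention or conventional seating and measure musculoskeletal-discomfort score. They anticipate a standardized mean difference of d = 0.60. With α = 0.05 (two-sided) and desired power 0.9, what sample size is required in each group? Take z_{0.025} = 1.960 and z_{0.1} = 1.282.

n = 59 per group

For two independent groups with equal n: n = 2·((z_{α/2} + z_β) / d)².
z_{α/2} + z_β = 1.960 + 1.282 = 3.242.
n = 2 × (3.242 / 0.60)² = 2 × 5.403² = 2 × 29.20 = 58.4.
Round up to the next whole participant.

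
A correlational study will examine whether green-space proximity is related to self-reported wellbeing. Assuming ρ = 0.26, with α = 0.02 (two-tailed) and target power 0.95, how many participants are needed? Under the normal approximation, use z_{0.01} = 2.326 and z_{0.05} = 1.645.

n = 226

Fisher's z: C = ½·ln((1+r)/(1−r)) = ½·ln(1.7027) = 0.2661.
n = ((z_{α/2} + z_β)/C)² + 3.
(2.326 + 1.645) / 0.2661 = 3.971 / 0.2661 = 14.923.
n = 14.923² + 3 = 222.69 + 3 = 225.7.
Round up.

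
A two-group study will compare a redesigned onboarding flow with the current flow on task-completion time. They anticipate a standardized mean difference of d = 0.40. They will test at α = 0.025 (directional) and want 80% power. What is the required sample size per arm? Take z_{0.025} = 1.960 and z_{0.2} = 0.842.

n = 99 per group

For two independent groups with equal n: n = 2·((z_{α} + z_β) / d)².
z_{α} + z_β = 1.960 + 0.842 = 2.802.
n = 2 × (2.802 / 0.40)² = 2 × 7.005² = 2 × 49.07 = 98.1.
Round up to the next whole participant.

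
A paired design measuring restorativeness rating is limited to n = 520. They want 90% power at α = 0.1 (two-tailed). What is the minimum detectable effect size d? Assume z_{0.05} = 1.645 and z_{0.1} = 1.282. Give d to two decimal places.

For a single sample (or paired design) of n = 520: d_min = (z_{α/2} + z_β)/√n.
z-sum = 1.645 + 1.282 = 2.927.
d_min = 2.927 / √520 = 2.927 / 22.804 = 0.128.

d_min ≈ 0.13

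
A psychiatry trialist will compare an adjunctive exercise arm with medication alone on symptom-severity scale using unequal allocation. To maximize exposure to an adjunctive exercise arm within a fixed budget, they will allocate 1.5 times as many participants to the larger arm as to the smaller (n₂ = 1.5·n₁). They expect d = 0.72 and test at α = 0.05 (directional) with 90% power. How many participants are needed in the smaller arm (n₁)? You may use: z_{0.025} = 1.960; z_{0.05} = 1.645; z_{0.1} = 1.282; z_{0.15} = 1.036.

n₁ = 28

With allocation ratio k = n₂/n₁ = 1.5, Var(x̄₁−x̄₂) = σ²(1/n₁ + 1/(k·n₁)) = σ²·(k+1)/(k·n₁).
So n₁ = (1 + 1/k)·((z_{α} + z_β)/d)² = 1.667 × (2.927/0.72)².
n₁ = 1.667 × 16.53 = 27.5.
Round up: n₁ = 28, giving n₂ = 1.5 × 28 = 42.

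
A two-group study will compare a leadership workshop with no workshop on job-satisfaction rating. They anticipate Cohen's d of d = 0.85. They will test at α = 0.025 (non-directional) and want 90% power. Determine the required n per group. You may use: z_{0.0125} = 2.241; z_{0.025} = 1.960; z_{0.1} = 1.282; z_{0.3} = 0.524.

n = 35 per group

For two independent groups with equal n: n = 2·((z_{α/2} + z_β) / d)².
z_{α/2} + z_β = 2.241 + 1.282 = 3.523.
n = 2 × (3.523 / 0.85)² = 2 × 4.145² = 2 × 17.18 = 34.4.
Round up to the next whole participant.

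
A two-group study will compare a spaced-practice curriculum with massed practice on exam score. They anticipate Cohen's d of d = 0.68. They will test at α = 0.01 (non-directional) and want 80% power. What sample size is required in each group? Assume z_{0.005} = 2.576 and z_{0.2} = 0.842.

For two independent groups with equal n: n = 2·((z_{α/2} + z_β) / d)².
z_{α/2} + z_β = 2.576 + 0.842 = 3.418.
n = 2 × (3.418 / 0.68)² = 2 × 5.026² = 2 × 25.27 = 50.5.
Round up to the next whole participant.

n = 51 per group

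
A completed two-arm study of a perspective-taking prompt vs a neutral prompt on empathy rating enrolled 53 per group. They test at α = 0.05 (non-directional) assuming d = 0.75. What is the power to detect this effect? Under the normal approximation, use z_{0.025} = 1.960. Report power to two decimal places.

For two equal groups, power = Φ(d·√(n/2) − z_{α/2}).
d·√(n/2) = 0.75 × √(53/2) = 0.75 × 5.148 = 3.861.
z_β = 3.861 − 1.960 = 1.901.
Power = Φ(1.901) = 0.971.

power ≈ 0.97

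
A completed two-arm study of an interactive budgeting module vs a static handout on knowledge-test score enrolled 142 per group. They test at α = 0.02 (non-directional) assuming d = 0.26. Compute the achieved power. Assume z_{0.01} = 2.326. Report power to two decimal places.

For two equal groups, power = Φ(d·√(n/2) − z_{α/2}).
d·√(n/2) = 0.26 × √(142/2) = 0.26 × 8.426 = 2.191.
z_β = 2.191 − 2.326 = -0.135.
Power = Φ(-0.135) = 0.446.

power ≈ 0.45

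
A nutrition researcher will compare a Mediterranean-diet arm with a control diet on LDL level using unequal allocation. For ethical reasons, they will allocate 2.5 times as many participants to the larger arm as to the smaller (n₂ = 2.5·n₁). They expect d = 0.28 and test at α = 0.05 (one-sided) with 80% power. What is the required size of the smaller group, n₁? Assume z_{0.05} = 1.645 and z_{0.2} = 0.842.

n₁ = 111

With allocation ratio k = n₂/n₁ = 2.5, Var(x̄₁−x̄₂) = σ²(1/n₁ + 1/(k·n₁)) = σ²·(k+1)/(k·n₁).
So n₁ = (1 + 1/k)·((z_{α} + z_β)/d)² = 1.400 × (2.487/0.28)².
n₁ = 1.400 × 78.89 = 110.4.
Round up: n₁ = 111, giving n₂ = ⌈2.5 × 111⌉ = ⌈277.5⌉ = 278.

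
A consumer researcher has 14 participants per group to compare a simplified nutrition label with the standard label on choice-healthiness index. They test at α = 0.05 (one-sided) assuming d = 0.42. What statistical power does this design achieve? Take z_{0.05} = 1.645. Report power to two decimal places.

For two equal groups, power = Φ(d·√(n/2) − z_{α}).
d·√(n/2) = 0.42 × √(14/2) = 0.42 × 2.646 = 1.111.
z_β = 1.111 − 1.645 = -0.534.
Power = Φ(-0.534) = 0.297.

power ≈ 0.30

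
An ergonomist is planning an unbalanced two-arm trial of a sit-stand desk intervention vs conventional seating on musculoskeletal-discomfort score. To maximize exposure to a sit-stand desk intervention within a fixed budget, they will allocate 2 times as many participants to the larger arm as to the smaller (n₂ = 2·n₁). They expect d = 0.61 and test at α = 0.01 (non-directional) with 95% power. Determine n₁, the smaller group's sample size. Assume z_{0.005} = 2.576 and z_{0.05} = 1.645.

n₁ = 72

With allocation ratio k = n₂/n₁ = 2, Var(x̄₁−x̄₂) = σ²(1/n₁ + 1/(k·n₁)) = σ²·(k+1)/(k·n₁).
So n₁ = (1 + 1/k)·((z_{α/2} + z_β)/d)² = 1.500 × (4.221/0.61)².
n₁ = 1.500 × 47.88 = 71.8.
Round up: n₁ = 72, giving n₂ = 2 × 72 = 144.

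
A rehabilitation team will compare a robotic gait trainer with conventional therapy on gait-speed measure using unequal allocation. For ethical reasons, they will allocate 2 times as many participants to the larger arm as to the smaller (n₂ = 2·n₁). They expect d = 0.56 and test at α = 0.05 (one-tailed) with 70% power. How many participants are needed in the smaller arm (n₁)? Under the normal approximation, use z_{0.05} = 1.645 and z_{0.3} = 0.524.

n₁ = 23

With allocation ratio k = n₂/n₁ = 2, Var(x̄₁−x̄₂) = σ²(1/n₁ + 1/(k·n₁)) = σ²·(k+1)/(k·n₁).
So n₁ = (1 + 1/k)·((z_{α} + z_β)/d)² = 1.500 × (2.169/0.56)².
n₁ = 1.500 × 15.00 = 22.5.
Round up: n₁ = 23, giving n₂ = 2 × 23 = 46.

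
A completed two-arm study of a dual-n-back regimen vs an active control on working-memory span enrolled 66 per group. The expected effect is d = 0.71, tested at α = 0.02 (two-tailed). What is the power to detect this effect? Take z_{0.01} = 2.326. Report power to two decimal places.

power ≈ 0.96

For two equal groups, power = Φ(d·√(n/2) − z_{α/2}).
d·√(n/2) = 0.71 × √(66/2) = 0.71 × 5.745 = 4.079.
z_β = 4.079 − 2.326 = 1.753.
Power = Φ(1.753) = 0.960.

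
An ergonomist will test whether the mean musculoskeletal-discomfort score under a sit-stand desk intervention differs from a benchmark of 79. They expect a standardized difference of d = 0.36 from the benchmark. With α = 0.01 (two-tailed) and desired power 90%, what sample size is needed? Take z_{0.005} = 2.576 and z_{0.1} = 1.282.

n = 115

For a one-sample test: n = ((z_{α/2} + z_β) / d)².
z_{α/2} + z_β = 2.576 + 1.282 = 3.858.
n = (3.858 / 0.36)² = 10.717² = 114.85.
Round up.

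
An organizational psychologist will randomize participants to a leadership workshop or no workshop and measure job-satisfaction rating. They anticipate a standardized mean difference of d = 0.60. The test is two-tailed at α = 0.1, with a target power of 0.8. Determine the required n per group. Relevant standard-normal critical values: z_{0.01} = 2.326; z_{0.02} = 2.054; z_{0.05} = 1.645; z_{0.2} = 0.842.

n = 35 per group

For two independent groups with equal n: n = 2·((z_{α/2} + z_β) / d)².
z_{α/2} + z_β = 1.645 + 0.842 = 2.487.
n = 2 × (2.487 / 0.60)² = 2 × 4.145² = 2 × 17.18 = 34.4.
Round up to the next whole participant.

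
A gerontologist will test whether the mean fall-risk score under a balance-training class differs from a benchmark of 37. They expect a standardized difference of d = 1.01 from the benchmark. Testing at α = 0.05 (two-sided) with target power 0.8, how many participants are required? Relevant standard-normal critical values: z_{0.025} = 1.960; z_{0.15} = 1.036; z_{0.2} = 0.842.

n = 8

For a one-sample test: n = ((z_{α/2} + z_β) / d)².
z_{α/2} + z_β = 1.960 + 0.842 = 2.802.
n = (2.802 / 1.01)² = 2.774² = 7.70.
Round up.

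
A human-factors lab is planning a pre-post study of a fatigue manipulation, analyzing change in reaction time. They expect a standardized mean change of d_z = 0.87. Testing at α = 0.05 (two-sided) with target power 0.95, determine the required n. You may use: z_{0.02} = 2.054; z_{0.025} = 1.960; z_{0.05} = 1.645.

For a paired (one-sample on differences) test: n = ((z_{α/2} + z_β) / d)².
z_{α/2} + z_β = 1.960 + 1.645 = 3.605.
n = (3.605 / 0.87)² = 4.144² = 17.17.
Round up.

n = 18 pairs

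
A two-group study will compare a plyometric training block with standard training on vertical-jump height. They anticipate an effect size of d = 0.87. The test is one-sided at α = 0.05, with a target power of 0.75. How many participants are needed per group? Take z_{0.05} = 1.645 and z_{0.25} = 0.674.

n = 15 per group

For two independent groups with equal n: n = 2·((z_{α} + z_β) / d)².
z_{α} + z_β = 1.645 + 0.674 = 2.319.
n = 2 × (2.319 / 0.87)² = 2 × 2.666² = 2 × 7.10 = 14.2.
Round up to the next whole participant.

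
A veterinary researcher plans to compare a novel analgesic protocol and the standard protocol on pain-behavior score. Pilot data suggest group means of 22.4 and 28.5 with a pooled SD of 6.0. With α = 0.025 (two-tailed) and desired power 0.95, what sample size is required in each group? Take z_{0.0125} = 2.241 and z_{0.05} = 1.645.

Cohen's d = |M₁ − M₂| / SD_pooled = |22.4 − 28.5| / 6.0 = 6.1 / 6.0 = 1.017.
For two independent groups with equal n: n = 2·((z_{α/2} + z_β) / d)².
z_{α/2} + z_β = 2.241 + 1.645 = 3.886.
n = 2 × (3.886 / 1.017)² = 2 × 3.821² = 2 × 14.60 = 29.2.
Round up to the next whole participant.

n = 30 per group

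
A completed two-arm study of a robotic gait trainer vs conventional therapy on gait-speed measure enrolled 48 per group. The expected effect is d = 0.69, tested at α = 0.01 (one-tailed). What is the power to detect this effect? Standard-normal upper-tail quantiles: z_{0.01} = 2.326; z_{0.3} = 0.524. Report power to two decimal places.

For two equal groups, power = Φ(d·√(n/2) − z_{α}).
d·√(n/2) = 0.69 × √(48/2) = 0.69 × 4.899 = 3.380.
z_β = 3.380 − 2.326 = 1.054.
Power = Φ(1.054) = 0.854.

power ≈ 0.85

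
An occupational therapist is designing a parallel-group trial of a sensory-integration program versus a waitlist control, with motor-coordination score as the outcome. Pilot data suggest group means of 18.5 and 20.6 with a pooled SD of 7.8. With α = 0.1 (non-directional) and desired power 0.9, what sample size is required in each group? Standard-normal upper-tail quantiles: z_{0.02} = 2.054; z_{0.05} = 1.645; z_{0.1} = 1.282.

n = 237 per group

Cohen's d = |M₁ − M₂| / SD_pooled = |18.5 − 20.6| / 7.8 = 2.1 / 7.8 = 0.269.
For two independent groups with equal n: n = 2·((z_{α/2} + z_β) / d)².
z_{α/2} + z_β = 1.645 + 1.282 = 2.927.
n = 2 × (2.927 / 0.269)² = 2 × 10.881² = 2 × 118.40 = 236.8.
Round up to the next whole participant.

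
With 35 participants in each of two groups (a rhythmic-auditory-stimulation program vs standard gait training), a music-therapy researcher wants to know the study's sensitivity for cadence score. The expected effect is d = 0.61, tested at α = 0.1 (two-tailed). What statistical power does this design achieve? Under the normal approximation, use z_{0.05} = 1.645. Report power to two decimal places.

power ≈ 0.82

For two equal groups, power = Φ(d·√(n/2) − z_{α/2}).
d·√(n/2) = 0.61 × √(35/2) = 0.61 × 4.183 = 2.552.
z_β = 2.552 − 1.645 = 0.907.
Power = Φ(0.907) = 0.818.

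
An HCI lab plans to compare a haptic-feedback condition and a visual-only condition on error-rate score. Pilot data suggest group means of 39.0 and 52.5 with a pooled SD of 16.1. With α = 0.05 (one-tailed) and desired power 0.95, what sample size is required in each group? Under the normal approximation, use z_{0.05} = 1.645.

n = 31 per group

Cohen's d = |M₁ − M₂| / SD_pooled = |39.0 − 52.5| / 16.1 = 13.5 / 16.1 = 0.839.
For two independent groups with equal n: n = 2·((z_{α} + z_β) / d)².
z_{α} + z_β = 1.645 + 1.645 = 3.290.
n = 2 × (3.290 / 0.839)² = 2 × 3.921² = 2 × 15.38 = 30.8.
Round up to the next whole participant.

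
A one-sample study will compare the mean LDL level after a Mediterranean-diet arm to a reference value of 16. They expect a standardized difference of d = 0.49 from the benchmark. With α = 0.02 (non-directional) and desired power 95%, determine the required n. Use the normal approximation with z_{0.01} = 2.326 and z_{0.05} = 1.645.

n = 66

For a one-sample test: n = ((z_{α/2} + z_β) / d)².
z_{α/2} + z_β = 2.326 + 1.645 = 3.971.
n = (3.971 / 0.49)² = 8.104² = 65.68.
Round up.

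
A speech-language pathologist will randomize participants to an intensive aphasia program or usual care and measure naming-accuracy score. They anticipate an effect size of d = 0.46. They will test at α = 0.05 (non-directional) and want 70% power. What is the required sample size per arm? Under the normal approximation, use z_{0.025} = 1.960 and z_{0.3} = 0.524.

For two independent groups with equal n: n = 2·((z_{α/2} + z_β) / d)².
z_{α/2} + z_β = 1.960 + 0.524 = 2.484.
n = 2 × (2.484 / 0.46)² = 2 × 5.400² = 2 × 29.16 = 58.3.
Round up to the next whole participant.

n = 59 per group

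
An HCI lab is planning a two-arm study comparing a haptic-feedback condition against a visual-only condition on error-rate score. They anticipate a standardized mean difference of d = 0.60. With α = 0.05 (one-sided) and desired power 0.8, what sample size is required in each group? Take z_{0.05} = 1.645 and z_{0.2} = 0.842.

For two independent groups with equal n: n = 2·((z_{α} + z_β) / d)².
z_{α} + z_β = 1.645 + 0.842 = 2.487.
n = 2 × (2.487 / 0.60)² = 2 × 4.145² = 2 × 17.18 = 34.4.
Round up to the next whole participant.

n = 35 per group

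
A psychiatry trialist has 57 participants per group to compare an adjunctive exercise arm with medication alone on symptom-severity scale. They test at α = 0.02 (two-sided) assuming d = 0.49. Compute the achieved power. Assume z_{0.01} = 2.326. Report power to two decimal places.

For two equal groups, power = Φ(d·√(n/2) − z_{α/2}).
d·√(n/2) = 0.49 × √(57/2) = 0.49 × 5.339 = 2.616.
z_β = 2.616 − 2.326 = 0.290.
Power = Φ(0.290) = 0.614.

power ≈ 0.61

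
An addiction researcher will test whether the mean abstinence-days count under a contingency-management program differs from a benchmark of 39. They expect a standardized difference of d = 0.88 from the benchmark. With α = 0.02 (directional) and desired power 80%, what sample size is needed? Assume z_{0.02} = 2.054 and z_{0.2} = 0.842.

n = 11

For a one-sample test: n = ((z_{α} + z_β) / d)².
z_{α} + z_β = 2.054 + 0.842 = 2.896.
n = (2.896 / 0.88)² = 3.291² = 10.83.
Round up.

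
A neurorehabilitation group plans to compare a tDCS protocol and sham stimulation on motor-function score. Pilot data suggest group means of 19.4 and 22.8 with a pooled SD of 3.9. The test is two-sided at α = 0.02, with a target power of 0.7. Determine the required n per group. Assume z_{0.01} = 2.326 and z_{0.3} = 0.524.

n = 22 per group

Cohen's d = |M₁ − M₂| / SD_pooled = |19.4 − 22.8| / 3.9 = 3.4 / 3.9 = 0.872.
For two independent groups with equal n: n = 2·((z_{α/2} + z_β) / d)².
z_{α/2} + z_β = 2.326 + 0.524 = 2.850.
n = 2 × (2.850 / 0.872)² = 2 × 3.268² = 2 × 10.68 = 21.4.
Round up to the next whole participant.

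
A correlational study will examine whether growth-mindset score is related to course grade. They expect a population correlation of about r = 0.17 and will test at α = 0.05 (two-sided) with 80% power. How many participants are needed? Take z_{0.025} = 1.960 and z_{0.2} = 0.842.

n = 270

Fisher's z: C = ½·ln((1+r)/(1−r)) = ½·ln(1.4096) = 0.1717.
n = ((z_{α/2} + z_β)/C)² + 3.
(1.960 + 0.842) / 0.1717 = 2.802 / 0.1717 = 16.319.
n = 16.319² + 3 = 266.32 + 3 = 269.3.
Round up.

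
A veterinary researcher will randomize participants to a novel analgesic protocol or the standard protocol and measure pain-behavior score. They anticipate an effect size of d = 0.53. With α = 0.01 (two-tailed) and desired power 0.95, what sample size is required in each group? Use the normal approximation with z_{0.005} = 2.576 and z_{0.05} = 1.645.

For two independent groups with equal n: n = 2·((z_{α/2} + z_β) / d)².
z_{α/2} + z_β = 2.576 + 1.645 = 4.221.
n = 2 × (4.221 / 0.53)² = 2 × 7.964² = 2 × 63.43 = 126.9.
Round up to the next whole participant.

n = 127 per group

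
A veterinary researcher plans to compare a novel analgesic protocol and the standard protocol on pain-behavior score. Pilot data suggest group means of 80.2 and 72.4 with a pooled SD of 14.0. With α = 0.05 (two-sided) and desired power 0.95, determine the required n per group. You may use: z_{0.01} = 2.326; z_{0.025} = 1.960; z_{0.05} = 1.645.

Cohen's d = |M₁ − M₂| / SD_pooled = |80.2 − 72.4| / 14.0 = 7.8 / 14.0 = 0.557.
For two independent groups with equal n: n = 2·((z_{α/2} + z_β) / d)².
z_{α/2} + z_β = 1.960 + 1.645 = 3.605.
n = 2 × (3.605 / 0.557)² = 2 × 6.472² = 2 × 41.89 = 83.8.
Round up to the next whole participant.

n = 84 per group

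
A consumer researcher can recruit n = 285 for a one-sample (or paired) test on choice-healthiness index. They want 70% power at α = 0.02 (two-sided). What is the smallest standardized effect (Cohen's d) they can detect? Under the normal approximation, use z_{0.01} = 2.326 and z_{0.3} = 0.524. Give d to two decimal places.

d_min ≈ 0.17

For a single sample (or paired design) of n = 285: d_min = (z_{α/2} + z_β)/√n.
z-sum = 2.326 + 0.524 = 2.850.
d_min = 2.850 / √285 = 2.850 / 16.882 = 0.169.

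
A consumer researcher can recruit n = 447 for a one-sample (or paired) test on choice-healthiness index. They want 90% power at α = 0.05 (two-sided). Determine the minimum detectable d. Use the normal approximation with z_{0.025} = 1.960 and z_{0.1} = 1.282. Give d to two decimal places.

d_min ≈ 0.15

For a single sample (or paired design) of n = 447: d_min = (z_{α/2} + z_β)/√n.
z-sum = 1.960 + 1.282 = 3.242.
d_min = 3.242 / √447 = 3.242 / 21.142 = 0.153.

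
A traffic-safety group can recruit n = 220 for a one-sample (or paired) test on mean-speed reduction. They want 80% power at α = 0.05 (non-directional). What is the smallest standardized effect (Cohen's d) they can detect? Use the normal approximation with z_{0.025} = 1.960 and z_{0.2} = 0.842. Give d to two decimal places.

For a single sample (or paired design) of n = 220: d_min = (z_{α/2} + z_β)/√n.
z-sum = 1.960 + 0.842 = 2.802.
d_min = 2.802 / √220 = 2.802 / 14.832 = 0.189.

d_min ≈ 0.19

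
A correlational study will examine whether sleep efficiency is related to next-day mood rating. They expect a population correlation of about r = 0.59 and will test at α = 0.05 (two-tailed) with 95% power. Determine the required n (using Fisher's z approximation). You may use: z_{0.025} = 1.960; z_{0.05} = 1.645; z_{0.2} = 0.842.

n = 32

Fisher's z: C = ½·ln((1+r)/(1−r)) = ½·ln(3.8780) = 0.6777.
n = ((z_{α/2} + z_β)/C)² + 3.
(1.960 + 1.645) / 0.6777 = 3.605 / 0.6777 = 5.319.
n = 5.319² + 3 = 28.30 + 3 = 31.3.
Round up.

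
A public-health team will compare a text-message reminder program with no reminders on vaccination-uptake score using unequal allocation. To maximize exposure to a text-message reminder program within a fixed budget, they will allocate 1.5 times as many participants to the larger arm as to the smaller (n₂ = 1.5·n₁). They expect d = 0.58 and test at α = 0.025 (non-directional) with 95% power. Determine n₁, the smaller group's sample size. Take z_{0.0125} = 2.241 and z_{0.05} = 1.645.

With allocation ratio k = n₂/n₁ = 1.5, Var(x̄₁−x̄₂) = σ²(1/n₁ + 1/(k·n₁)) = σ²·(k+1)/(k·n₁).
So n₁ = (1 + 1/k)·((z_{α/2} + z_β)/d)² = 1.667 × (3.886/0.58)².
n₁ = 1.667 × 44.89 = 74.8.
Round up: n₁ = 75, giving n₂ = ⌈1.5 × 75⌉ = ⌈112.5⌉ = 113.

n₁ = 75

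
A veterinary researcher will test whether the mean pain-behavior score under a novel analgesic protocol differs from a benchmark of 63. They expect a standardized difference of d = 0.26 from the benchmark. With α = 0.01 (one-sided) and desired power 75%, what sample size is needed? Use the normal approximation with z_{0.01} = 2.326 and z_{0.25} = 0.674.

For a one-sample test: n = ((z_{α} + z_β) / d)².
z_{α} + z_β = 2.326 + 0.674 = 3.000.
n = (3.000 / 0.26)² = 11.538² = 133.14.
Round up.

n = 134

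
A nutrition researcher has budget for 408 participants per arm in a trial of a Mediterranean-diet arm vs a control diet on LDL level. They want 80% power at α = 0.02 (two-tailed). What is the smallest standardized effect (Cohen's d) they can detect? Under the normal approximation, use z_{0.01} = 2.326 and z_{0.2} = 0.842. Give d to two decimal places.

For two independent groups of n = 408 each: d_min = (z_{α/2} + z_β)·√(2/n).
z-sum = 2.326 + 0.842 = 3.168.
d_min = 3.168 × √(2/408) = 3.168 × 0.0700 = 0.222.

d_min ≈ 0.22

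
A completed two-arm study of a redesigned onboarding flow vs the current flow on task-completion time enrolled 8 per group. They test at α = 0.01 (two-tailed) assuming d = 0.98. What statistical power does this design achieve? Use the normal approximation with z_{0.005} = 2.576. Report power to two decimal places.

power ≈ 0.27

For two equal groups, power = Φ(d·√(n/2) − z_{α/2}).
d·√(n/2) = 0.98 × √(8/2) = 0.98 × 2.000 = 1.960.
z_β = 1.960 − 2.576 = -0.616.
Power = Φ(-0.616) = 0.269.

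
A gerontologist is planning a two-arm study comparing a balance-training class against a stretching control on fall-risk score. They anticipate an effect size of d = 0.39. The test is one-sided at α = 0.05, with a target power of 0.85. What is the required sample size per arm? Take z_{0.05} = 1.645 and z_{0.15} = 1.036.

n = 95 per group

For two independent groups with equal n: n = 2·((z_{α} + z_β) / d)².
z_{α} + z_β = 1.645 + 1.036 = 2.681.
n = 2 × (2.681 / 0.39)² = 2 × 6.874² = 2 × 47.26 = 94.5.
Round up to the next whole participant.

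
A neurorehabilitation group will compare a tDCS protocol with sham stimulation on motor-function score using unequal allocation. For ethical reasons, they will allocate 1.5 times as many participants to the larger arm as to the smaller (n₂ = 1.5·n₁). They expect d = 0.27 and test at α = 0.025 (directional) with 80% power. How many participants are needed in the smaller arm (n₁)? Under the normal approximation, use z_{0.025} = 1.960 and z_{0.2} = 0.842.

With allocation ratio k = n₂/n₁ = 1.5, Var(x̄₁−x̄₂) = σ²(1/n₁ + 1/(k·n₁)) = σ²·(k+1)/(k·n₁).
So n₁ = (1 + 1/k)·((z_{α} + z_β)/d)² = 1.667 × (2.802/0.27)².
n₁ = 1.667 × 107.70 = 179.5.
Round up: n₁ = 180, giving n₂ = 1.5 × 180 = 270.

n₁ = 180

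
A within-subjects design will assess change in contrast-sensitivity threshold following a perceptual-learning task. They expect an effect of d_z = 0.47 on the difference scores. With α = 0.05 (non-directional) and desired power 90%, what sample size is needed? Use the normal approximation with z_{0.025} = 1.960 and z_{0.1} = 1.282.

For a paired (one-sample on differences) test: n = ((z_{α/2} + z_β) / d)².
z_{α/2} + z_β = 1.960 + 1.282 = 3.242.
n = (3.242 / 0.47)² = 6.898² = 47.58.
Round up.

n = 48 pairs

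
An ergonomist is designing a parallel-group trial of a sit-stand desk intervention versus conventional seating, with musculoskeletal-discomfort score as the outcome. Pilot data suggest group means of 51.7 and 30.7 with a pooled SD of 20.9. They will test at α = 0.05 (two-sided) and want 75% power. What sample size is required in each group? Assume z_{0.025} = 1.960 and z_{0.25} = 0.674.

n = 14 per group

Cohen's d = |M₁ − M₂| / SD_pooled = |51.7 − 30.7| / 20.9 = 21.0 / 20.9 = 1.005.
For two independent groups with equal n: n = 2·((z_{α/2} + z_β) / d)².
z_{α/2} + z_β = 1.960 + 0.674 = 2.634.
n = 2 × (2.634 / 1.005)² = 2 × 2.621² = 2 × 6.87 = 13.7.
Round up to the next whole participant.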